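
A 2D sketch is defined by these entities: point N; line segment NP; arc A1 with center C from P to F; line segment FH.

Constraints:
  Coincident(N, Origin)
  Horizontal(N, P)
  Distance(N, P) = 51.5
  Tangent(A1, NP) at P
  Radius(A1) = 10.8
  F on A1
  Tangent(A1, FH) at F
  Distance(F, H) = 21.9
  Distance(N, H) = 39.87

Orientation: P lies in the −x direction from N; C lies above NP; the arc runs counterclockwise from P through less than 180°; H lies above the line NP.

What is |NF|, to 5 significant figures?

42.441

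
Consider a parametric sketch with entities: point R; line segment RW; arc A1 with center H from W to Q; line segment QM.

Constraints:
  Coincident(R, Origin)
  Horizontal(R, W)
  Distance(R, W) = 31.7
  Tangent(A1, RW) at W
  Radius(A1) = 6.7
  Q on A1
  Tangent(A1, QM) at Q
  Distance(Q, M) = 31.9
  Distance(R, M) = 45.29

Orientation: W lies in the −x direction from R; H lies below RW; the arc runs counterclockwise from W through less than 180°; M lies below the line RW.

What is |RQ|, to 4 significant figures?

38.95

R is at the origin; RW is horizontal with |RW| = 31.7 and W on the −x side, so W = (-31.70, 0.000). The tangent condition forces HW to be normal to RW, so H = W + (0, -6.7) = (-31.70, -6.700). Since HQ ⟂ QM (tangency), |HM| = √(6.7² + 31.9²) = 32.60 regardless of where Q sits on A1. So M lies on both circle(R, 45.29) and circle(H, 32.60); the below-RW intersection is M = (-24.04, -38.38). Q is the foot of the tangent from M: Q = (-37.75, -9.579).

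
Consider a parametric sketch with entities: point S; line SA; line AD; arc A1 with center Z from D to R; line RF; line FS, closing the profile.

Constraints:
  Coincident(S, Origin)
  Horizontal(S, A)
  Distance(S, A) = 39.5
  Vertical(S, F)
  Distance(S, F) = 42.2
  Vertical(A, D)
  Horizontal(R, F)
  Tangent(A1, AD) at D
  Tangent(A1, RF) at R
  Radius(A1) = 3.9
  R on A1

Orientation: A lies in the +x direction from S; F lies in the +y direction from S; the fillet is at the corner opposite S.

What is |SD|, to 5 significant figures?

55.019

S is at the origin; SA is horizontal with |SA| = 39.5 and A on the +x side, so A = (39.500, 0.0000). SF is vertical with |SF| = 42.2 and F on the +y side, so F = (0.0000, 42.200). The virtual corner opposite S is at (39.500, 42.200). A1 meets AD tangentially, so ZD is at right angles to AD and the tangent condition forces ZR to be normal to RF, with radius 3.9, so the center Z sits 3.9 in from both sides at Z = (35.600, 38.300). That places the tangent points at D = (39.500, 38.300) on AD and R = (35.600, 42.200) on RF. Then |SD| = |D − S| = 55.019.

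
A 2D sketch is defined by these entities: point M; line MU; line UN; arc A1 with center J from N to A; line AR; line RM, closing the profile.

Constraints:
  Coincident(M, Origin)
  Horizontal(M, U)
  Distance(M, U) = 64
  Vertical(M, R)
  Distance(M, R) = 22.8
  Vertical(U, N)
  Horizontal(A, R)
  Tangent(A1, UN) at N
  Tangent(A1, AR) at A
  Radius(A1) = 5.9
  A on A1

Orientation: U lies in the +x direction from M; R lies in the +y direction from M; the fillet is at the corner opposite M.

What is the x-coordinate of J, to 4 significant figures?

58.10

M is at the origin; MU is horizontal with |MU| = 64.0 and U on the +x side, so U = (64.00, 0.000). M and R share the same x with |MR| = 22.8 and R on the +y side, so R = (0.000, 22.80). The virtual corner opposite M is at (64.00, 22.80). Since A1 is tangent to UN there, JN ⟂ UN and tangency of A1 to AR means the radius JA is perpendicular to AR, with radius 5.9, so the center J sits 5.9 in from both sides at J = (58.10, 16.90). So J.x = 58.10.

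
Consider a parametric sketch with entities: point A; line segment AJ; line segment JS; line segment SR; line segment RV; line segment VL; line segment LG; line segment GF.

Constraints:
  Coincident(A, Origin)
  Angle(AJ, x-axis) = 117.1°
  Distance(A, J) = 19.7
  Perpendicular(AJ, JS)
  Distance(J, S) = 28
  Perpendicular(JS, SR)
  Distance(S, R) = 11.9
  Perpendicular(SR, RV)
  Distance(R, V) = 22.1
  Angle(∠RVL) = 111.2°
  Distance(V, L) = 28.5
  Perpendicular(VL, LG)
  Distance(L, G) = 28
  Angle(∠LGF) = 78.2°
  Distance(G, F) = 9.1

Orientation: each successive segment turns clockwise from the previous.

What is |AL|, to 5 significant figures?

34.653

SR ⟂ RV, so RV runs at -152.90°; with |RV| = 22.1, V = (1.6990, 9.6314). ∠RVL = 111.2° gives VL at 138.30° from the x-axis; with |VL| = 28.5, L = (-19.580, 28.590). Then |AL| = |L − A| = 34.653.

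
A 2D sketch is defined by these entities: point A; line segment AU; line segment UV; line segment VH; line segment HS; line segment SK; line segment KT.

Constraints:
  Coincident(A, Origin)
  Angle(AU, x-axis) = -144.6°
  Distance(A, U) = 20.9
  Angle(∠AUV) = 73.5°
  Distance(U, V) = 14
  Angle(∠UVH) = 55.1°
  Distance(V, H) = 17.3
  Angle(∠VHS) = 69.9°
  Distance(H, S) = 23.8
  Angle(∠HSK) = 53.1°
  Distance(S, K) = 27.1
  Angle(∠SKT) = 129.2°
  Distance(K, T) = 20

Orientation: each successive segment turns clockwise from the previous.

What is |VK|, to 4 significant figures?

5.651

A is at the origin; AU runs at -144.6° with length 20.9, so U = (-17.04, -12.11). ∠AUV = 73.5° gives UV at 108.9° from the x-axis; with |UV| = 14.0, V = (-21.57, 1.138). ∠UVH = 55.1° gives VH at -16.00° from the x-axis; with |VH| = 17.3, H = (-4.941, -3.630). ∠VHS = 69.9° gives HS at -126.1° from the x-axis; with |HS| = 23.8, S = (-18.96, -22.86). ∠HSK = 53.1° gives SK at 107.0° from the x-axis; with |SK| = 27.1, K = (-26.89, 3.055). Then |VK| = |K − V| = 5.651.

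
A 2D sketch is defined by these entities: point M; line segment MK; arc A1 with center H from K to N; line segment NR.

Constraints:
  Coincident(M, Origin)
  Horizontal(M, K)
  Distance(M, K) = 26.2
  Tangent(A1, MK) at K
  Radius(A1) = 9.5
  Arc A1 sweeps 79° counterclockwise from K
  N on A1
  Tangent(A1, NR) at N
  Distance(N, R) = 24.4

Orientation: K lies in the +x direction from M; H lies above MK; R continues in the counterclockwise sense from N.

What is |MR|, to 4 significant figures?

51.14

M is at the origin; MK is horizontal with |MK| = 26.2 and K on the +x side, so K = (26.20, 0.000). A1 meets MK tangentially, so HK is at right angles to MK, so H = K + (0, 9.5) = (26.20, 9.500). On A1, K sits at bearing -90° from H; a 79° counterclockwise sweep puts N at bearing -11°, so N = H + 9.5·(cos -11°, sin -11°) = (35.53, 7.687). A1 meets NR tangentially, so HN is at right angles to NR, so NR runs along (−sin -11°, cos -11°); with |NR| = 24.4, R = (40.18, 31.64). Then |MR| = |R − M| = 51.14.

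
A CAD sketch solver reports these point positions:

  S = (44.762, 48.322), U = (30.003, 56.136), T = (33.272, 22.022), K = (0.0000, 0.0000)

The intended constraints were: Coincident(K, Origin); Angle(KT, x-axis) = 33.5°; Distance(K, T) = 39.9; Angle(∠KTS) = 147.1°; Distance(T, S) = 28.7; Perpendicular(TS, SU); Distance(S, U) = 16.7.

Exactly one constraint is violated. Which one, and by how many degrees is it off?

Perpendicular(TS, SU) — off by 4.30°.

K = (0.00, 0.00) ✓; KT at 33.50° ✓; |KT| = 39.90 ✓; ∠KTS = 147.1° ✓; |TS| = 28.70 ✓; ∠(TS, SU) = 85.70° ✗; |SU| = 16.70 ✓.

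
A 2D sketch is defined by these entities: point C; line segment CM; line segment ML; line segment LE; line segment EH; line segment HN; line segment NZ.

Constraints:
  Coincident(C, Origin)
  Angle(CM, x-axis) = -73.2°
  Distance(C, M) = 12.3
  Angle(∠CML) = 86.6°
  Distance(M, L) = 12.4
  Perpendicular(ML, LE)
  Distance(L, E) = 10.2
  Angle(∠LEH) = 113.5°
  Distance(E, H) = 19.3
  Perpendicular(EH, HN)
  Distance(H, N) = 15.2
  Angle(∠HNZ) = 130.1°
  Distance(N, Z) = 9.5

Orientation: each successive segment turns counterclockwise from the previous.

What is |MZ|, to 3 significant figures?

8.46

C is at the origin; CM runs at -73.2° with length 12.3, so M = (3.56, -11.8). ∠CML = 86.6° gives ML at 20.2° from the x-axis; with |ML| = 12.4, L = (15.2, -7.49). ML is perpendicular to LE, so LE runs at 110°; with |LE| = 10.2, E = (11.7, 2.08). ∠LEH = 113.5° gives EH at 177° from the x-axis; with |EH| = 19.3, H = (-7.60, 3.19). EH ⟂ HN, so HN runs at -93.3°; with |HN| = 15.2, N = (-8.47, -12.0). ∠HNZ = 130.1° gives NZ at -43.4° from the x-axis; with |NZ| = 9.5, Z = (-1.57, -18.5). Then |MZ| = |Z − M| = 8.46.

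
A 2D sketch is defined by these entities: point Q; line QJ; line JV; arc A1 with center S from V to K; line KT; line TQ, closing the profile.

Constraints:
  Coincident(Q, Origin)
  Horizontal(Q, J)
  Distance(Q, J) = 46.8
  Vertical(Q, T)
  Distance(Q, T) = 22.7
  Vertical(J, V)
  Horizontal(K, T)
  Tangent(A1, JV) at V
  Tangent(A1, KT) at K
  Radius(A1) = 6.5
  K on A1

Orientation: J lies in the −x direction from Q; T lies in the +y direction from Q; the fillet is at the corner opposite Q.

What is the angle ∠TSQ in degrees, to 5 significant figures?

31.062°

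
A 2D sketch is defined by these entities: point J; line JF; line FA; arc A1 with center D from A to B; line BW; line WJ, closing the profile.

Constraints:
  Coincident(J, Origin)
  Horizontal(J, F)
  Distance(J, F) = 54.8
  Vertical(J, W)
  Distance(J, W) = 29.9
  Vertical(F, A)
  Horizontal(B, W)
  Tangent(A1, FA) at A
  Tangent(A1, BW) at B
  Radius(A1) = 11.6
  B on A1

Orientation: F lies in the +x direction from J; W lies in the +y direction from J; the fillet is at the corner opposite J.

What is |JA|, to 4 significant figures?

57.77

The virtual corner opposite J is at (54.80, 29.90). The tangent condition forces DA to be normal to FA and A1 meets BW tangentially, so DB is at right angles to BW, with radius 11.6, so the center D sits 11.6 in from both sides at D = (43.20, 18.30). That places the tangent points at A = (54.80, 18.30) on FA and B = (43.20, 29.90) on BW. Then |JA| = |A − J| = 57.77.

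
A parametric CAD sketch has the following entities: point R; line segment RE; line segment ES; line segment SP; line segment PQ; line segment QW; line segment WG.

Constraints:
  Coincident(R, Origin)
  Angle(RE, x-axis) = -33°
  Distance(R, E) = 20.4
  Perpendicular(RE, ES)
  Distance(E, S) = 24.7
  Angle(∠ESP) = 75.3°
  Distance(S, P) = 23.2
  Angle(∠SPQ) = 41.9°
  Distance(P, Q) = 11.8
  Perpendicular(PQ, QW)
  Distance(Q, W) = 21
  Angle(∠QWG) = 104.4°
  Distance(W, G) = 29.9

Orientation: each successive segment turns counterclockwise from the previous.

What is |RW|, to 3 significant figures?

36.8

∠SPQ = 41.9° gives PQ at -60.2° from the x-axis; with |PQ| = 11.8, Q = (14.4, 6.65). PQ ⟂ QW, so QW runs at 29.8°; with |QW| = 21.0, W = (32.6, 17.1). Then |RW| = |W − R| = 36.8.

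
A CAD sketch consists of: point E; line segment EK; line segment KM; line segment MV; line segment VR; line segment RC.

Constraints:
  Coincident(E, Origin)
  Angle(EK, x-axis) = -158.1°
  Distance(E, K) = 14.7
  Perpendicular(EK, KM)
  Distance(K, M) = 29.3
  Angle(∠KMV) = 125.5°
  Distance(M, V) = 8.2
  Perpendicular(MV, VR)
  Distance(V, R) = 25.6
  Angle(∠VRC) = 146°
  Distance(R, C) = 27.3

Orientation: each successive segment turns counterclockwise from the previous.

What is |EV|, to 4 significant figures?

34.99

E is at the origin; EK runs at -158.1° with length 14.7, so K = (-13.64, -5.483). EK ⟂ KM, so KM runs at -68.10°; with |KM| = 29.3, M = (-2.711, -32.67). ∠KMV = 125.5° gives MV at -13.60° from the x-axis; with |MV| = 8.2, V = (5.259, -34.60). Then |EV| = |V − E| = 34.99.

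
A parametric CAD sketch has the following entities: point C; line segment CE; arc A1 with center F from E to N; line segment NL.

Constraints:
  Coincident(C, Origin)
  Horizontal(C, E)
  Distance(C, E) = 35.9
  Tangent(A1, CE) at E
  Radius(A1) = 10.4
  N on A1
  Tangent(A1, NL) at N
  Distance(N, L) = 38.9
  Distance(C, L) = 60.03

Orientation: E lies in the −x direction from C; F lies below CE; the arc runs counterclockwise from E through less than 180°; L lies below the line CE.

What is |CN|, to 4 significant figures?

47.76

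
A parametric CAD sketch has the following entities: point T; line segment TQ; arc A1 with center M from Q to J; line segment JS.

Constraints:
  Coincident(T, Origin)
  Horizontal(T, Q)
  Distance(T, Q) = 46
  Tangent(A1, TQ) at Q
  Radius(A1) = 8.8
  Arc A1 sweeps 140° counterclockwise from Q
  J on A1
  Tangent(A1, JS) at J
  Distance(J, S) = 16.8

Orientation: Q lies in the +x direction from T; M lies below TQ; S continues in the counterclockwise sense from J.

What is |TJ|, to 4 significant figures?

43.23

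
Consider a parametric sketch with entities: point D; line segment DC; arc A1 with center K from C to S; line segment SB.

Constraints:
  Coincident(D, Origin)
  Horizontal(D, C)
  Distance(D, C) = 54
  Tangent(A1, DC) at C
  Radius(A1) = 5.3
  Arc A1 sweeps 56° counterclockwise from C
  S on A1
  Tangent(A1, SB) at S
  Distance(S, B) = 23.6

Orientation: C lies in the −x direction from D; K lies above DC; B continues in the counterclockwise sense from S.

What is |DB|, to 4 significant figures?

42.49

D is at the origin; DC is horizontal with |DC| = 54.0 and C on the −x side, so C = (-54.00, 0.000). Tangency of A1 to DC means the radius KC is perpendicular to DC, so K = C + (0, 5.3) = (-54.00, 5.300). On A1, C sits at bearing -90° from K; a 56° counterclockwise sweep puts S at bearing -34°, so S = K + 5.3·(cos -34°, sin -34°) = (-49.61, 2.336). Tangency of A1 to SB means the radius KS is perpendicular to SB, so SB runs along (−sin -34°, cos -34°); with |SB| = 23.6, B = (-36.41, 21.90). Then |DB| = |B − D| = 42.49.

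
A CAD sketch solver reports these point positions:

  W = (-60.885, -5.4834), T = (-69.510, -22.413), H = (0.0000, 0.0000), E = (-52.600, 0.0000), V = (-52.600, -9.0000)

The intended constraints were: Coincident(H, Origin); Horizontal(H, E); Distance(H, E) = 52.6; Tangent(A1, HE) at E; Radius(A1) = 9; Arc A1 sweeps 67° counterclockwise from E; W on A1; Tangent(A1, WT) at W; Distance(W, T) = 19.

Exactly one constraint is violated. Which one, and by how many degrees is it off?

Tangent(A1, WT) at W — off by 4.00°.

H = (0.00, 0.00) ✓; H.y = 0.00, E.y = 0.00 ✓; |HE| = 52.60 ✓; ∠(VE, EH) = 90.00° ✓; |VE| = 9.000 ✓; bearing(V→W) − bearing(V→E) = 67.00° ✓; |VW| = 9.000 ✓; ∠(VW, WT) = 94.00° ✗; |WT| = 19.00 ✓.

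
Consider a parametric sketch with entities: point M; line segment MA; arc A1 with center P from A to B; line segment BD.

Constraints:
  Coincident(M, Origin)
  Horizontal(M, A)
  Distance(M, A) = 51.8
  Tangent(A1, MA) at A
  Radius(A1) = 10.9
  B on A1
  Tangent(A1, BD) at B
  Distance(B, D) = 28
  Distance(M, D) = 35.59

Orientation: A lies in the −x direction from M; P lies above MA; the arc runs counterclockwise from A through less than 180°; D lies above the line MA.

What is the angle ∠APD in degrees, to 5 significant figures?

118.08°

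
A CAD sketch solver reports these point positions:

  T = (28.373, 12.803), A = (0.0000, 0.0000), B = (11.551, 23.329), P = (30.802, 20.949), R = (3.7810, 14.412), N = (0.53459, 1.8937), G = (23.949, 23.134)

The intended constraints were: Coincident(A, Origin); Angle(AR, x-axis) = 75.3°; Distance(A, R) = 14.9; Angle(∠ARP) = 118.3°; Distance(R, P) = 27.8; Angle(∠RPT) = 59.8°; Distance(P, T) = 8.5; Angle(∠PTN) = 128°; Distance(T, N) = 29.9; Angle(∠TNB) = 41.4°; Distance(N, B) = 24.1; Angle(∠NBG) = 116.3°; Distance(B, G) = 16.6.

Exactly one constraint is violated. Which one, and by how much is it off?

Distance(B, G) = 16.6 — off by 4.20.

A = (0.00, 0.00) ✓; AR at 75.30° ✓; |AR| = 14.90 ✓; ∠ARP = 118.3° ✓; |RP| = 27.80 ✓; ∠RPT = 59.80° ✓; |PT| = 8.500 ✓; ∠PTN = 128.0° ✓; |TN| = 29.90 ✓; ∠TNB = 41.40° ✓; |NB| = 24.10 ✓; ∠NBG = 116.3° ✓; |BG| = 12.40 ✗.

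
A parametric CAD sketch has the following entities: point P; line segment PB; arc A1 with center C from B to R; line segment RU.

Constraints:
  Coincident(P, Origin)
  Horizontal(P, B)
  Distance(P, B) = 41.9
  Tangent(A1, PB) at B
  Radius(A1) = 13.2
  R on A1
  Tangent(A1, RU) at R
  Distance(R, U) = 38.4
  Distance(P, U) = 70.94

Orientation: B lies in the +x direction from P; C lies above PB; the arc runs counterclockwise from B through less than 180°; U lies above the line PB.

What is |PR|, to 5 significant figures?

57.090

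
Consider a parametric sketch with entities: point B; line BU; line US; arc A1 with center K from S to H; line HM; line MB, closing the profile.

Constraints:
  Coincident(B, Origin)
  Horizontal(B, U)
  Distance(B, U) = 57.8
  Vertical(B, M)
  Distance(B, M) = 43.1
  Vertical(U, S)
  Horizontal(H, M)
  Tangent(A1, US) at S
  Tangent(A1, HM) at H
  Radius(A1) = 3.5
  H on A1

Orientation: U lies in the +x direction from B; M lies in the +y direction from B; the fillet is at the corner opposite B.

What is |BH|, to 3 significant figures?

69.3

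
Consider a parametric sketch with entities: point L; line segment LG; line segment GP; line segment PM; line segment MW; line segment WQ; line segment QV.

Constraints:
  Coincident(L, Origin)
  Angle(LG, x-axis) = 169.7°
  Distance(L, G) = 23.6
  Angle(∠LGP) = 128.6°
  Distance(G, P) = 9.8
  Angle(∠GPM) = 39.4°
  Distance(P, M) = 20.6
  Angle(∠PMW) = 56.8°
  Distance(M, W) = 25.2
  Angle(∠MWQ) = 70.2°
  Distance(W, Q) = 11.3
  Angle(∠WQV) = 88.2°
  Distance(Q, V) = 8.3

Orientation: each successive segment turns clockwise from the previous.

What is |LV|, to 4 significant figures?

24.61

∠MWQ = 70.2° gives WQ at 104.7° from the x-axis; with |WQ| = 11.3, Q = (-32.44, 1.688). ∠WQV = 88.2° gives QV at 12.90° from the x-axis; with |QV| = 8.3, V = (-24.35, 3.541). Then |LV| = |V − L| = 24.61.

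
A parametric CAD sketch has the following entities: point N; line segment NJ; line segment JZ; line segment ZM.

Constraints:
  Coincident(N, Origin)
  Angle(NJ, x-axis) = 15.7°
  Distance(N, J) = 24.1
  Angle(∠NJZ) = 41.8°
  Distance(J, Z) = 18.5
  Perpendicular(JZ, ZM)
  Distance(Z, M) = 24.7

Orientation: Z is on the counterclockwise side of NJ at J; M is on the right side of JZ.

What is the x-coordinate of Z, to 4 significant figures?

6.587

N is at the origin; NJ runs at 15.7° with length 24.1, so J = 24.1·(cos 15.7°, sin 15.7°) = (23.20, 6.521). ∠NJZ = 41.8°, so JZ runs at 15.7° + (180° − 41.8°) = 153.9° from the x-axis; with |JZ| = 18.5, Z = J + 18.5·(cos 153.9°, sin 153.9°) = (6.587, 14.66). So Z.x = 6.587.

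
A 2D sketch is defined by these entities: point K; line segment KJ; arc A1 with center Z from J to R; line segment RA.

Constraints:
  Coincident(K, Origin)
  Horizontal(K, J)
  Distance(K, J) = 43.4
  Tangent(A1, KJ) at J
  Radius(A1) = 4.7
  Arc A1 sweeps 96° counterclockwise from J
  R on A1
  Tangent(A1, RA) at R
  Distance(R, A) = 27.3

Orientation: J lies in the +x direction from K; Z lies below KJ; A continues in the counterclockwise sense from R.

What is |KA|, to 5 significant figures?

52.677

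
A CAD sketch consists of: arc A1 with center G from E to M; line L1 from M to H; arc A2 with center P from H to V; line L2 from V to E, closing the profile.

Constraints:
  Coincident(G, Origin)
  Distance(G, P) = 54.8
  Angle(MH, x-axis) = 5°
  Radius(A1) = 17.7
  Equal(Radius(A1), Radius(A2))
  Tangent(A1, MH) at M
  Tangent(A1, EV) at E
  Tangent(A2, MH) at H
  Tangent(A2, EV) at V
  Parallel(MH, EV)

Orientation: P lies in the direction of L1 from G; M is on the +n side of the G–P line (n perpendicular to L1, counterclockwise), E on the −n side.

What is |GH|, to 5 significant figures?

57.588

The slot axis is L1's direction at 5.0°, so u = (cos 5.0°, sin 5.0°) = (0.99619, 0.087156) and n = (−sin 5.0°, cos 5.0°) = (-0.087156, 0.99619). G is at the origin and P lies 54.8 along u from G, so P = 54.8·u = (54.591, 4.7761). Tangency of A1 to both parallel lines with radius 17.7 puts M and E at G ± 17.7·n: M = (-1.5427, 17.633), E = (1.5427, -17.633). Equal radii place H and V the same way about P: H = P + 17.7·n = (53.049, 22.409), V = P − 17.7·n = (56.134, -12.857). Then |GH| = |H − G| = 57.588.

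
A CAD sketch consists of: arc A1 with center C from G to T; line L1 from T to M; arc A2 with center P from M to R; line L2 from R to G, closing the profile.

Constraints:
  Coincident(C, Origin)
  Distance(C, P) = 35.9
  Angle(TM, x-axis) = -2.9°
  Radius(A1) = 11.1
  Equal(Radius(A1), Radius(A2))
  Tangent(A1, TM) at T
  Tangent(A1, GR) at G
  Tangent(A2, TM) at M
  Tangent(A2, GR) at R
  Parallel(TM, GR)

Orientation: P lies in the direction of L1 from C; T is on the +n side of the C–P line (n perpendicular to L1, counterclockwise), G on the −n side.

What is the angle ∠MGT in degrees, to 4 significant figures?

58.27°

The slot axis is L1's direction at -2.9°, so u = (cos -2.9°, sin -2.9°) = (0.9987, -0.05059) and n = (−sin -2.9°, cos -2.9°) = (0.05059, 0.9987). C is at the origin and P lies 35.9 along u from C, so P = 35.9·u = (35.85, -1.816). Tangency of A1 to both parallel lines with radius 11.1 puts T and G at C ± 11.1·n: T = (0.5616, 11.09), G = (-0.5616, -11.09). Equal radii place M and R the same way about P: M = P + 11.1·n = (36.42, 9.269), R = P − 11.1·n = (35.29, -12.90). Then cos ∠MGT = GM·GT / (|GM||GT|), giving 58.27°.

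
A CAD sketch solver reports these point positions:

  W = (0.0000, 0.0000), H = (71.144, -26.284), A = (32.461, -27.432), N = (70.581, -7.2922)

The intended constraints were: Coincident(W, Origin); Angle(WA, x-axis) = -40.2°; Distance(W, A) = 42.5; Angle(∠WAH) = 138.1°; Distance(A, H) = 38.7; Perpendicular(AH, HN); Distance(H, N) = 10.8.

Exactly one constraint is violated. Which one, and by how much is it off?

Distance(H, N) = 10.8 — off by 8.20.

W = (0.00, 0.00) ✓; WA at -40.20° ✓; |WA| = 42.50 ✓; ∠WAH = 138.1° ✓; |AH| = 38.70 ✓; ∠(AH, HN) = 90.00° ✓; |HN| = 19.00 ✗.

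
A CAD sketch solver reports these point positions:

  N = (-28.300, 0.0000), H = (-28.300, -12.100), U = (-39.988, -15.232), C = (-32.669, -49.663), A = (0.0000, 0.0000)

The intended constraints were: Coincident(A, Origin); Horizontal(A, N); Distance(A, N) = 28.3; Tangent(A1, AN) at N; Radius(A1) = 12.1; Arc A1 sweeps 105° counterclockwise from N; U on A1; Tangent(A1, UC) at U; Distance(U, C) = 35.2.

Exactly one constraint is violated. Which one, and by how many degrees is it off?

Tangent(A1, UC) at U — off by 3.00°.

A = (0.00, 0.00) ✓; A.y = 0.00, N.y = 0.00 ✓; |AN| = 28.30 ✓; ∠(HN, NA) = 90.00° ✓; |HN| = 12.10 ✓; bearing(H→U) − bearing(H→N) = 105.0° ✓; |HU| = 12.10 ✓; ∠(HU, UC) = 93.00° ✗; |UC| = 35.20 ✓.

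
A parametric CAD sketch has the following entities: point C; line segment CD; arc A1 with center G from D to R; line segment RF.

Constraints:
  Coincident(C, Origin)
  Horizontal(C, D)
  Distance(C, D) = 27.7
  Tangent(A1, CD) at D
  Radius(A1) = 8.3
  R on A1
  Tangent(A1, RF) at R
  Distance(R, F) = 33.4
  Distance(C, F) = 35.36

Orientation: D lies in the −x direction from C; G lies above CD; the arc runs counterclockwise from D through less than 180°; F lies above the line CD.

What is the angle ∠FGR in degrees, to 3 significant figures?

76.0°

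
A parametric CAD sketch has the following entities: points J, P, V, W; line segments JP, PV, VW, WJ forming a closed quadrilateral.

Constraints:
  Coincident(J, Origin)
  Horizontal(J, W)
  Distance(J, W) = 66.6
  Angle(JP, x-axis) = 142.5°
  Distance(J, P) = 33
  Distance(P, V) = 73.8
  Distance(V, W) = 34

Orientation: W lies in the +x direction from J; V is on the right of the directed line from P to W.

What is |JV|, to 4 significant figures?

41.24

Checks: |PV| = 73.80 ✓; |VW| = 34.00 ✓.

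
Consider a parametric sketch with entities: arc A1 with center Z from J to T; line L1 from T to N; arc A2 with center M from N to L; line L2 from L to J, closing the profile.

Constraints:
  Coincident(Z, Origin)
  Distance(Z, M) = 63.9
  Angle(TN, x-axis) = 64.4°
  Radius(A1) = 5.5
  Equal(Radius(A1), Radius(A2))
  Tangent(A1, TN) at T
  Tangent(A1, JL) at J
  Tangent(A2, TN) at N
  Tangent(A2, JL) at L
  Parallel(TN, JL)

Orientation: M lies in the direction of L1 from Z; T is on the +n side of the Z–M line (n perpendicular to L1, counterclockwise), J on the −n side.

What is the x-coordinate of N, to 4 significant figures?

22.65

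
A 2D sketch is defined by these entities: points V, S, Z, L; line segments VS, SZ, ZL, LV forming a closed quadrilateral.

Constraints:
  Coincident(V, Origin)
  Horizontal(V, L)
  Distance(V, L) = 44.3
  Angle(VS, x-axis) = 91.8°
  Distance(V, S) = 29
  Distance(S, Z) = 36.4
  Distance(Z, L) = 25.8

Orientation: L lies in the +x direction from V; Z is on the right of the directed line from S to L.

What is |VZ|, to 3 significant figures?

18.6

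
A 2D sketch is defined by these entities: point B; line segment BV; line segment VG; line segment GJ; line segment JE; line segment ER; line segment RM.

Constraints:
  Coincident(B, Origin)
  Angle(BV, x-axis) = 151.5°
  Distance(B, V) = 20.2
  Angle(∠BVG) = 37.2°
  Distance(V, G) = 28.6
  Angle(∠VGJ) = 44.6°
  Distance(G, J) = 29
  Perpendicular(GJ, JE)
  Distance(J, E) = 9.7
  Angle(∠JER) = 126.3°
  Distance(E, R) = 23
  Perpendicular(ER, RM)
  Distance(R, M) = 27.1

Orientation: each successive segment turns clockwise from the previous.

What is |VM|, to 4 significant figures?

31.93

B is at the origin; BV runs at 151.5° with length 20.2, so V = (-17.75, 9.639). ∠BVG = 37.2° gives VG at 8.700° from the x-axis; with |VG| = 28.6, G = (10.52, 13.96). ∠VGJ = 44.6° gives GJ at -126.7° from the x-axis; with |GJ| = 29.0, J = (-6.812, -9.287). GJ is perpendicular to JE, so JE runs at 143.3°; with |JE| = 9.7, E = (-14.59, -3.490). ∠JER = 126.3° gives ER at 89.60° from the x-axis; with |ER| = 23.0, R = (-14.43, 19.51). The perpendicularity gives RM at right angles to ER, so RM runs at -0.4000°; with |RM| = 27.1, M = (12.67, 19.32). Then |VM| = |M − V| = 31.93.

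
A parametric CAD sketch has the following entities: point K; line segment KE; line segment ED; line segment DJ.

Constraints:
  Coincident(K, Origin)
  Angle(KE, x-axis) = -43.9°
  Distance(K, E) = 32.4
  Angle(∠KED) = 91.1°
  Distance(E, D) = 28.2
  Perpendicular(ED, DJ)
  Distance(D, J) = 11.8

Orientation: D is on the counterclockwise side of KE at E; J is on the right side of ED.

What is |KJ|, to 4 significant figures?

52.76

∠KED = 91.1°, so ED runs at -43.9° + (180° − 91.1°) = 45.00° from the x-axis; with |ED| = 28.2, D = E + 28.2·(cos 45.00°, sin 45.00°) = (43.29, -2.526). ED is perpendicular to DJ; with |DJ| = 11.8 on the right of ED, J = D + 11.8·(0.7071, -0.7071) = (51.63, -10.87). Then |KJ| = |J − K| = 52.76.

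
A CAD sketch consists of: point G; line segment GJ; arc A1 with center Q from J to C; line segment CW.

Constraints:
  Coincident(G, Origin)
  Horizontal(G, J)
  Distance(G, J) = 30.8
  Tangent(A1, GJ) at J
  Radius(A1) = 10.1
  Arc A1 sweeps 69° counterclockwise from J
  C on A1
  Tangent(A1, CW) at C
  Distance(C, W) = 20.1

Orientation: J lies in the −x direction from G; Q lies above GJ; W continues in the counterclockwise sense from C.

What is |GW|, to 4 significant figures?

28.95

G is at the origin; G and J share the same y with |GJ| = 30.8 and J on the −x side, so J = (-30.80, 0.000). Tangency of A1 to GJ means the radius QJ is perpendicular to GJ, so Q = J + (0, 10.1) = (-30.80, 10.10). On A1, J sits at bearing -90° from Q; a 69° counterclockwise sweep puts C at bearing -21°, so C = Q + 10.1·(cos -21°, sin -21°) = (-21.37, 6.480). Since A1 is tangent to CW there, QC ⟂ CW, so CW runs along (−sin -21°, cos -21°); with |CW| = 20.1, W = (-14.17, 25.25). Then |GW| = |W − G| = 28.95.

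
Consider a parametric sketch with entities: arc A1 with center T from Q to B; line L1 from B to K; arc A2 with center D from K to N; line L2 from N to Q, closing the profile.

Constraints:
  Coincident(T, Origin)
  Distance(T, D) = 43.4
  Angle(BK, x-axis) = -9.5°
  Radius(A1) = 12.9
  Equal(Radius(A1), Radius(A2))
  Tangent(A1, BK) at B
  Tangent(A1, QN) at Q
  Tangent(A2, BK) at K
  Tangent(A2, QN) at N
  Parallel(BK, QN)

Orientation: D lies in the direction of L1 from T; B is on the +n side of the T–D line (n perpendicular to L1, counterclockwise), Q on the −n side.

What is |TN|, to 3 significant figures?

45.3

The slot axis is L1's direction at -9.5°, so u = (cos -9.5°, sin -9.5°) = (0.986, -0.165) and n = (−sin -9.5°, cos -9.5°) = (0.165, 0.986). T is at the origin and D lies 43.4 along u from T, so D = 43.4·u = (42.8, -7.16). Tangency of A1 to both parallel lines with radius 12.9 puts B and Q at T ± 12.9·n: B = (2.13, 12.7), Q = (-2.13, -12.7). Equal radii place K and N the same way about D: K = D + 12.9·n = (44.9, 5.56), N = D − 12.9·n = (40.7, -19.9). Then |TN| = |N − T| = 45.3.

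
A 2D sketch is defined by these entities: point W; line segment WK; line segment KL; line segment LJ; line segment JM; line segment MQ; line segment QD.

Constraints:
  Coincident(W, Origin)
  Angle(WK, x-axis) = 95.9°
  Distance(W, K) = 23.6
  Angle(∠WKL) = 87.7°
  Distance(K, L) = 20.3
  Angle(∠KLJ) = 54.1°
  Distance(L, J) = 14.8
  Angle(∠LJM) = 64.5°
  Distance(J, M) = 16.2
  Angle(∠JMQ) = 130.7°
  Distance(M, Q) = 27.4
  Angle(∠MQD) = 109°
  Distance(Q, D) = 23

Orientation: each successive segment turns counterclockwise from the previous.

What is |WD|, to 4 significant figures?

62.00

W is at the origin; WK runs at 95.9° with length 23.6, so K = (-2.426, 23.47). ∠WKL = 87.7° gives KL at -171.8° from the x-axis; with |KL| = 20.3, L = (-22.52, 20.58). ∠KLJ = 54.1° gives LJ at -45.90° from the x-axis; with |LJ| = 14.8, J = (-12.22, 9.951). ∠LJM = 64.5° gives JM at 69.60° from the x-axis; with |JM| = 16.2, M = (-6.572, 25.14). ∠JMQ = 130.7° gives MQ at 118.9° from the x-axis; with |MQ| = 27.4, Q = (-19.81, 49.12). ∠MQD = 109.0° gives QD at -170.1° from the x-axis; with |QD| = 23.0, D = (-42.47, 45.17). Then |WD| = |D − W| = 62.00.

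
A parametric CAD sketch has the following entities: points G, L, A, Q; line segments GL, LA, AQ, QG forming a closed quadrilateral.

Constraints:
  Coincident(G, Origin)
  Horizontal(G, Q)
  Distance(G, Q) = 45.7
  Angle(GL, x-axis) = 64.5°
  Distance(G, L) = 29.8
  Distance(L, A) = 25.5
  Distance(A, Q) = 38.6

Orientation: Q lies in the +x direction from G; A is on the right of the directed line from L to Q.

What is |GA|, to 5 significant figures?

7.4380

G is at the origin; G and Q share the same y with |GQ| = 45.7 and Q in +x, so Q = (45.7, 0). GL runs at 64.5° with |GL| = 29.8, so L = (12.829, 26.897). A is determined by |LA| = 25.5 and |AQ| = 38.6 together: it lies at the intersection of circle(L, 25.5) and circle(Q, 38.6). With |LQ| = 42.473, the foot of the radical line on LQ is 11.351 from L and the perpendicular offset is √(25.5² − 11.351²) = 22.834. Taking the right-of-LQ solution: A = (7.1538, 2.0366).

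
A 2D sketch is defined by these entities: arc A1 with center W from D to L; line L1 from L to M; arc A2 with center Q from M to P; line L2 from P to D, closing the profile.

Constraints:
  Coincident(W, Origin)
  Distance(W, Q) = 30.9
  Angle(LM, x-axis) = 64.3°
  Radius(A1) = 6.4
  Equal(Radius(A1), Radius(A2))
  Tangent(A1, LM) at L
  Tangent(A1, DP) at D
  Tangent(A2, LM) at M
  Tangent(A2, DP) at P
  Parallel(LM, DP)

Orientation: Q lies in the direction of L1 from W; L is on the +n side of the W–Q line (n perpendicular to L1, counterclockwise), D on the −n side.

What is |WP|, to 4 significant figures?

31.56

The slot axis is L1's direction at 64.3°, so u = (cos 64.3°, sin 64.3°) = (0.4337, 0.9011) and n = (−sin 64.3°, cos 64.3°) = (-0.9011, 0.4337). W is at the origin and Q lies 30.9 along u from W, so Q = 30.9·u = (13.40, 27.84). Tangency of A1 to both parallel lines with radius 6.4 puts L and D at W ± 6.4·n: L = (-5.767, 2.775), D = (5.767, -2.775). Equal radii place M and P the same way about Q: M = Q + 6.4·n = (7.633, 30.62), P = Q − 6.4·n = (19.17, 25.07). Then |WP| = |P − W| = 31.56.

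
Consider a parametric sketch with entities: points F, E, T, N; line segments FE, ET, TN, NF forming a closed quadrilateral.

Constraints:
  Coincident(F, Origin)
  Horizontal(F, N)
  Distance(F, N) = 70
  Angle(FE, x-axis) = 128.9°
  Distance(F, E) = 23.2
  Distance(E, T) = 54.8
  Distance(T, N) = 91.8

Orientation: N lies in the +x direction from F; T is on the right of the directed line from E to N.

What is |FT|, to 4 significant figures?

39.36

Checks: |ET| = 54.80 ✓; |TN| = 91.80 ✓.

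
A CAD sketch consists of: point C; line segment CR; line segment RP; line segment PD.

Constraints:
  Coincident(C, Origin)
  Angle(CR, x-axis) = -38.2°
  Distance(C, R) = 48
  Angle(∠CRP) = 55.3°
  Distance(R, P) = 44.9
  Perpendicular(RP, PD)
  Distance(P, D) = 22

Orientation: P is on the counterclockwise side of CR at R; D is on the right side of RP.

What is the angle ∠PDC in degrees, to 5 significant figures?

15.957°

C is at the origin; CR runs at -38.2° with length 48.0, so R = 48.0·(cos -38.2°, sin -38.2°) = (37.721, -29.684). ∠CRP = 55.3°, so RP runs at -38.2° + (180° − 55.3°) = 86.500° from the x-axis; with |RP| = 44.9, P = R + 44.9·(cos 86.500°, sin 86.500°) = (40.462, 15.133). The perpendicularity gives PD at right angles to RP; with |PD| = 22.0 on the right of RP, D = P + 22.0·(0.99813, -0.061049) = (62.421, 13.790). Then cos ∠PDC = DP·DC / (|DP||DC|), giving 15.957°.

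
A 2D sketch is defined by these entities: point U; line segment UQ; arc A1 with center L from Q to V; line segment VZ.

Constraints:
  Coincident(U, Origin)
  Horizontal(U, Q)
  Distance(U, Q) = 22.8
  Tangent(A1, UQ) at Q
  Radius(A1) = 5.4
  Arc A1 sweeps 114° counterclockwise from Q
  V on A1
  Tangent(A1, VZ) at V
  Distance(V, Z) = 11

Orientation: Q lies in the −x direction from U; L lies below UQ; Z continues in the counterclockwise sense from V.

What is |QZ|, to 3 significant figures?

17.7

U is at the origin; U and Q share the same y with |UQ| = 22.8 and Q on the −x side, so Q = (-22.8, 0.00). The tangent condition forces LQ to be normal to UQ, so L = Q + (0, -5.4) = (-22.8, -5.40). On A1, Q sits at bearing 90° from L; a 114° counterclockwise sweep puts V at bearing 204°, so V = L + 5.4·(cos 204°, sin 204°) = (-27.7, -7.60). A1 meets VZ tangentially, so LV is at right angles to VZ, so VZ runs along (−sin 204°, cos 204°); with |VZ| = 11.0, Z = (-23.3, -17.6). Then |QZ| = |Z − Q| = 17.7.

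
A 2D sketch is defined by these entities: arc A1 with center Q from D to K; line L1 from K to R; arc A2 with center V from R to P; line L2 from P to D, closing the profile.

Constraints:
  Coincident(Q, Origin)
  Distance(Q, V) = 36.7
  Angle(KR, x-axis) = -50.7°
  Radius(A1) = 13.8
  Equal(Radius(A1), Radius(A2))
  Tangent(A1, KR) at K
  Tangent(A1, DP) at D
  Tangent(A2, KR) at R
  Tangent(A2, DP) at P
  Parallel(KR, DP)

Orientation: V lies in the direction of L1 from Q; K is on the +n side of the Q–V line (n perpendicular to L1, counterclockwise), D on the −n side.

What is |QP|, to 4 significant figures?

39.21

Tangency of A1 to both parallel lines with radius 13.8 puts K and D at Q ± 13.8·n: K = (10.68, 8.741), D = (-10.68, -8.741). Equal radii place R and P the same way about V: R = V + 13.8·n = (33.92, -19.66), P = V − 13.8·n = (12.57, -37.14). Then |QP| = |P − Q| = 39.21.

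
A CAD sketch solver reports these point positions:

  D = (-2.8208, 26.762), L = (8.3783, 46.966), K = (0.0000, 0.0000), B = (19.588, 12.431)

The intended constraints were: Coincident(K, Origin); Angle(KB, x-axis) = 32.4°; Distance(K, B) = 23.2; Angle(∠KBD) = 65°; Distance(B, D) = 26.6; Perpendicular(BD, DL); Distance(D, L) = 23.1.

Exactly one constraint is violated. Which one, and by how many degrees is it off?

Perpendicular(BD, DL) — off by 3.60°.

K = (0.00, 0.00) ✓; KB at 32.40° ✓; |KB| = 23.20 ✓; ∠KBD = 65.00° ✓; |BD| = 26.60 ✓; ∠(BD, DL) = 86.40° ✗; |DL| = 23.10 ✓.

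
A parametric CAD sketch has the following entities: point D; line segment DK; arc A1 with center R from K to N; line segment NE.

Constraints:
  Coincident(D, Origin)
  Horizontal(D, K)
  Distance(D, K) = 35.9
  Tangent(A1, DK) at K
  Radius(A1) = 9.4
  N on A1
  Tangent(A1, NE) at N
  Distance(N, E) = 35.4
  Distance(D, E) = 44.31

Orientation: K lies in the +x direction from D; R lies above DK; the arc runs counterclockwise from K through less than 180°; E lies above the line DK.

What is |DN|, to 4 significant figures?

45.43

D is at the origin; DK is horizontal with |DK| = 35.9 and K on the +x side, so K = (35.90, 0.000). The tangent condition forces RK to be normal to DK, so R = K + (0, 9.4) = (35.90, 9.400). Since RN ⟂ NE (tangency), |RE| = √(9.4² + 35.4²) = 36.63 regardless of where N sits on A1. So E lies on both circle(D, 44.31) and circle(R, 36.63); the above-DK intersection is E = (17.14, 40.86). N is the foot of the tangent from E: N = (42.47, 16.12).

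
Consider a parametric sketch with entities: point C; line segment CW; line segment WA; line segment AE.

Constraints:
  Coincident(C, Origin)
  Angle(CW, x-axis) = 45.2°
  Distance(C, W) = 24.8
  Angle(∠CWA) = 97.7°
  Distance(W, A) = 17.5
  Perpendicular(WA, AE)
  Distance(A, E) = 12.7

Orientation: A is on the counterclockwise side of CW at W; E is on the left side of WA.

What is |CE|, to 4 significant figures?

23.97

C is at the origin; CW runs at 45.2° with length 24.8, so W = 24.8·(cos 45.2°, sin 45.2°) = (17.47, 17.60). ∠CWA = 97.7°, so WA runs at 45.2° + (180° − 97.7°) = 127.5° from the x-axis; with |WA| = 17.5, A = W + 17.5·(cos 127.5°, sin 127.5°) = (6.822, 31.48). WA ⟂ AE; with |AE| = 12.7 on the left of WA, E = A + 12.7·(-0.7934, -0.6088) = (-3.254, 23.75). Then |CE| = |E − C| = 23.97.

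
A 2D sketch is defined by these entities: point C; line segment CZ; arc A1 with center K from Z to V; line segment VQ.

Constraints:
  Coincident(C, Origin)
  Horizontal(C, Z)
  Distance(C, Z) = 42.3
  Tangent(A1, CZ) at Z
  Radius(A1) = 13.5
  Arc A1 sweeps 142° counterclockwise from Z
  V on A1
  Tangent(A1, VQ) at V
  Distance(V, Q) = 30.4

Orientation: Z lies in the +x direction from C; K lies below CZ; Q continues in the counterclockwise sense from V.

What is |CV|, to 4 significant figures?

41.69

C is at the origin; CZ is horizontal with |CZ| = 42.3 and Z on the +x side, so Z = (42.30, 0.000). The tangent condition forces KZ to be normal to CZ, so K = Z + (0, -13.5) = (42.30, -13.50). On A1, Z sits at bearing 90° from K; a 142° counterclockwise sweep puts V at bearing 232°, so V = K + 13.5·(cos 232°, sin 232°) = (33.99, -24.14). Then |CV| = |V − C| = 41.69.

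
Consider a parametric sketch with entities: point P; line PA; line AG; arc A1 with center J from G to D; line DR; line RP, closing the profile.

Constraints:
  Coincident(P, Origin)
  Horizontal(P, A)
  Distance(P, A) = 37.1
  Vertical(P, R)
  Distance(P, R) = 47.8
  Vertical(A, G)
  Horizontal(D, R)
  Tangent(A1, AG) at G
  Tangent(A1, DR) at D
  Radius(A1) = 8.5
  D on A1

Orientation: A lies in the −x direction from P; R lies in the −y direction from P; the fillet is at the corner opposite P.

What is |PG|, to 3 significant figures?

54.0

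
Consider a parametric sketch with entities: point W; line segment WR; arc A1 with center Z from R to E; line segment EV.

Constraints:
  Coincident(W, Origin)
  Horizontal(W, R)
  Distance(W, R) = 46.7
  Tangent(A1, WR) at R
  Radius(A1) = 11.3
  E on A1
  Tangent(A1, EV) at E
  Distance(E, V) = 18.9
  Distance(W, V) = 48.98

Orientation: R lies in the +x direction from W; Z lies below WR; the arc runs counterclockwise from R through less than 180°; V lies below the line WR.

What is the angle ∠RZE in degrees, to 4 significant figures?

96.53°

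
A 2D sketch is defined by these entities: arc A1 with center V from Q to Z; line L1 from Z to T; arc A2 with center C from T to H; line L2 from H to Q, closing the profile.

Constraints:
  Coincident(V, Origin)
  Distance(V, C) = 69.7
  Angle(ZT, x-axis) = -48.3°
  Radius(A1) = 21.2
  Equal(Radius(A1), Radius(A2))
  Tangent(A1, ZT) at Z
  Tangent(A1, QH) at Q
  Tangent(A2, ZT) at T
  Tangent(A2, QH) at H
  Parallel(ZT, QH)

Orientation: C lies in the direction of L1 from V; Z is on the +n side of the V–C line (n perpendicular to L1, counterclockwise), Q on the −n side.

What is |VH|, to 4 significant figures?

72.85

Tangency of A1 to both parallel lines with radius 21.2 puts Z and Q at V ± 21.2·n: Z = (15.83, 14.10), Q = (-15.83, -14.10). Equal radii place T and H the same way about C: T = C + 21.2·n = (62.20, -37.94), H = C − 21.2·n = (30.54, -66.14). Then |VH| = |H − V| = 72.85.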